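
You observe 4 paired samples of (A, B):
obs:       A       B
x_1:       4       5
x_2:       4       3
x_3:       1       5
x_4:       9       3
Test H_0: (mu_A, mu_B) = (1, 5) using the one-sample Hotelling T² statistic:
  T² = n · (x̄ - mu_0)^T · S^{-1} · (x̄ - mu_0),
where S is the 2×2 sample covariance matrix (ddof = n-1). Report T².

Step 1 — sample mean vector:
  mean(A) = (4 + 4 + 1 + 9) / 4 = 18/4 = 4.5
  mean(B) = (5 + 3 + 5 + 3) / 4 = 16/4 = 4
  x̄ = (4.5, 4),  deviation x̄ - mu_0 = (4.5, 4) - (1, 5) = (3.5, -1).

Step 2 — sample covariance matrix, S[i,j] = (1/(n-1)) · Σ_k (x_{k,i} - mean_i) · (x_{k,j} - mean_j), divisor n-1 = 3:
  S[A,A] = ((-0.5)·(-0.5) + (-0.5)·(-0.5) + (-3.5)·(-3.5) + (4.5)·(4.5)) / 3 = 33/3 = 11
  S[A,B] = ((-0.5)·(1) + (-0.5)·(-1) + (-3.5)·(1) + (4.5)·(-1)) / 3 = -8/3 = -2.6667
  S[B,B] = ((1)·(1) + (-1)·(-1) + (1)·(1) + (-1)·(-1)) / 3 = 4/3 = 1.3333
  S = [[11, -2.6667],
 [-2.6667, 1.3333]].

Step 3 — invert S. det(S) = 11·1.3333 - (-2.6667)² = 7.5556.
  S^{-1} = (1/det) · [[d, -b], [-b, a]] = [[0.1765, 0.3529],
 [0.3529, 1.4559]].

Step 4 — quadratic form (x̄ - mu_0)^T · S^{-1} · (x̄ - mu_0):
  S^{-1} · (x̄ - mu_0) = (0.2647, -0.2206),
  (x̄ - mu_0)^T · [...] = (3.5)·(0.2647) + (-1)·(-0.2206) = 1.1471.

Step 5 — scale by n: T² = 4 · 1.1471 = 4.5882.

T² ≈ 4.5882


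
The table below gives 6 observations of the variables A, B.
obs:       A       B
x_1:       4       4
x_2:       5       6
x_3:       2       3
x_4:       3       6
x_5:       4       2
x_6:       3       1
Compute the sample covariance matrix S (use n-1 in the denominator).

Step 1 — column means:
  mean(A) = (4 + 5 + 2 + 3 + 4 + 3) / 6 = 21/6 = 3.5
  mean(B) = (4 + 6 + 3 + 6 + 2 + 1) / 6 = 22/6 = 3.6667

Step 2 — sample covariance S[i,j] = (1/(n-1)) · Σ_k (x_{k,i} - mean_i) · (x_{k,j} - mean_j), with n-1 = 5.
  S[A,A] = ((0.5)·(0.5) + (1.5)·(1.5) + (-1.5)·(-1.5) + (-0.5)·(-0.5) + (0.5)·(0.5) + (-0.5)·(-0.5)) / 5 = 5.5/5 = 1.1
  S[A,B] = ((0.5)·(0.3333) + (1.5)·(2.3333) + (-1.5)·(-0.6667) + (-0.5)·(2.3333) + (0.5)·(-1.6667) + (-0.5)·(-2.6667)) / 5 = 4/5 = 0.8
  S[B,B] = ((0.3333)·(0.3333) + (2.3333)·(2.3333) + (-0.6667)·(-0.6667) + (2.3333)·(2.3333) + (-1.6667)·(-1.6667) + (-2.6667)·(-2.6667)) / 5 = 21.3333/5 = 4.2667

S is symmetric (S[j,i] = S[i,j]). Assembling:

S = [[1.1, 0.8],
 [0.8, 4.2667]]


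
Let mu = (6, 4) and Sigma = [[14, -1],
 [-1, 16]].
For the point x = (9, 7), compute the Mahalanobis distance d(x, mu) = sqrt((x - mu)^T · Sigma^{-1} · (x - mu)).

Step 1 — centre the observation: (x - mu) = (3, 3).

Step 2 — invert Sigma. det(Sigma) = 14·16 - (-1)² = 223.
  Sigma^{-1} = (1/det) · [[d, -b], [-b, a]] = [[0.0717, 0.0045],
 [0.0045, 0.0628]].

Step 3 — form the quadratic (x - mu)^T · Sigma^{-1} · (x - mu):
  Sigma^{-1} · (x - mu) = (0.2287, 0.2018).
  (x - mu)^T · [Sigma^{-1} · (x - mu)] = (3)·(0.2287) + (3)·(0.2018) = 1.2915.

Step 4 — take square root: d = √(1.2915) ≈ 1.1364.

d(x, mu) = √(1.2915) ≈ 1.1364


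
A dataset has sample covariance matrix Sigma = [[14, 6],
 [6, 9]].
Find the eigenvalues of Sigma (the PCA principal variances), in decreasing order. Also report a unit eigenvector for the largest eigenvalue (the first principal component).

Step 1 — characteristic polynomial of 2×2 Sigma:
  det(Sigma - λI) = λ² - trace · λ + det = 0.
  trace = 14 + 9 = 23, det = 14·9 - (6)² = 90.
Step 2 — discriminant:
  Δ = trace² - 4·det = 529 - 360 = 169.
Step 3 — eigenvalues:
  λ = (trace ± √Δ)/2 = (23 ± 13)/2,
  λ_1 = 18,  λ_2 = 5.

Step 4 — unit eigenvector for λ_1: solve (Sigma - λ_1 I)v = 0. First row:
  (14 - 18)·v_x + (6)·v_y = 0, i.e. (-4)·v_x + (6)·v_y = 0,
  so v ∝ (b, λ_1 - a) = (6, 4) = u.
  ||u|| = √((6)² + (4)²) = √(52) ≈ 7.2111,
  v_1 = u/||u|| ≈ (0.8321, 0.5547) (||v_1|| = 1).

λ_1 = 18,  λ_2 = 5;  v_1 ≈ (0.8321, 0.5547)


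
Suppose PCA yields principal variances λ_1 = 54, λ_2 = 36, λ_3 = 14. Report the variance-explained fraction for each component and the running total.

Step 1 — total variance = trace(Sigma) = Σ λ_i = 54 + 36 + 14 = 104.

Step 2 — fraction explained by component i = λ_i / Σ λ:
  PC1: 54/104 = 0.5192
  PC2: 36/104 = 0.3462
  PC3: 14/104 = 0.1346

Step 3 — cumulative fraction after k components = (λ_1 + ... + λ_k) / Σ λ:
  k = 1: 54/104 = 0.5192
  k = 2: (54 + 36)/104 = 90/104 = 0.8654
  k = 3: (54 + 36 + 14)/104 = 104/104 = 1

Summary (fraction, with percent):

explained: PC1 0.5192 (51.92%), PC2 0.3462 (34.62%), PC3 0.1346 (13.46%);  cumulative: 0.5192, 0.8654, 1


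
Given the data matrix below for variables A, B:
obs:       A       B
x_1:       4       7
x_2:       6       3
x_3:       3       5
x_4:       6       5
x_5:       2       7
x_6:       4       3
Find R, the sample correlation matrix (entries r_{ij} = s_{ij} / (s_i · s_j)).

Step 1 — column means:
  mean(A) = (4 + 6 + 3 + 6 + 2 + 4) / 6 = 25/6 = 4.1667
  mean(B) = (7 + 3 + 5 + 5 + 7 + 3) / 6 = 30/6 = 5

Step 2 — sample variances and covariances s[i,j] = (1/(n-1)) · Σ_k (x_{k,i} - mean_i) · (x_{k,j} - mean_j), with n-1 = 5:
  s[A,A] = ((-0.1667)·(-0.1667) + (1.8333)·(1.8333) + (-1.1667)·(-1.1667) + (1.8333)·(1.8333) + (-2.1667)·(-2.1667) + (-0.1667)·(-0.1667)) / 5 = 12.8333/5 = 2.5667
  s[A,B] = ((-0.1667)·(2) + (1.8333)·(-2) + (-1.1667)·(0) + (1.8333)·(0) + (-2.1667)·(2) + (-0.1667)·(-2)) / 5 = -8/5 = -1.6
  s[B,B] = ((2)·(2) + (-2)·(-2) + (0)·(0) + (0)·(0) + (2)·(2) + (-2)·(-2)) / 5 = 16/5 = 3.2
  Sample standard deviations s_i = √(s[i,i]):
  s(A) = √(2.5667) = 1.6021
  s(B) = √(3.2) = 1.7889

Step 3 — r_{ij} = s_{ij} / (s_i · s_j):
  r[A,A] = 1 (diagonal).
  r[A,B] = -1.6 / (1.6021 · 1.7889) = -1.6 / 2.8659 = -0.5583
  r[B,B] = 1 (diagonal).

R is symmetric with unit diagonal. Assembling:

R = [[1, -0.5583],
 [-0.5583, 1]]


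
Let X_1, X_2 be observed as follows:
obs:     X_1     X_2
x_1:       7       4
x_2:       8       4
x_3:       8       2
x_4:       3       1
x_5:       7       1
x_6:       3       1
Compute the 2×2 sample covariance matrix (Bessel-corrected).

Step 1 — column means:
  mean(X_1) = (7 + 8 + 8 + 3 + 7 + 3) / 6 = 36/6 = 6
  mean(X_2) = (4 + 4 + 2 + 1 + 1 + 1) / 6 = 13/6 = 2.1667

Step 2 — sample covariance S[i,j] = (1/(n-1)) · Σ_k (x_{k,i} - mean_i) · (x_{k,j} - mean_j), with n-1 = 5.
  S[X_1,X_1] = ((1)·(1) + (2)·(2) + (2)·(2) + (-3)·(-3) + (1)·(1) + (-3)·(-3)) / 5 = 28/5 = 5.6
  S[X_1,X_2] = ((1)·(1.8333) + (2)·(1.8333) + (2)·(-0.1667) + (-3)·(-1.1667) + (1)·(-1.1667) + (-3)·(-1.1667)) / 5 = 11/5 = 2.2
  S[X_2,X_2] = ((1.8333)·(1.8333) + (1.8333)·(1.8333) + (-0.1667)·(-0.1667) + (-1.1667)·(-1.1667) + (-1.1667)·(-1.1667) + (-1.1667)·(-1.1667)) / 5 = 10.8333/5 = 2.1667

S is symmetric (S[j,i] = S[i,j]). Assembling:

S = [[5.6, 2.2],
 [2.2, 2.1667]]


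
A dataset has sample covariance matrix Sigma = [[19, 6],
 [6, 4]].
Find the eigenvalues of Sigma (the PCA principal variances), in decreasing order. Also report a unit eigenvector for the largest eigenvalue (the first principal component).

Step 1 — characteristic polynomial of 2×2 Sigma:
  det(Sigma - λI) = λ² - trace · λ + det = 0.
  trace = 19 + 4 = 23, det = 19·4 - (6)² = 40.
Step 2 — discriminant:
  Δ = trace² - 4·det = 529 - 160 = 369.
Step 3 — eigenvalues:
  λ = (trace ± √Δ)/2 = (23 ± 19.2094)/2,
  λ_1 = 21.1047,  λ_2 = 1.8953.

Step 4 — unit eigenvector for λ_1: solve (Sigma - λ_1 I)v = 0. First row:
  (19 - 21.1047)·v_x + (6)·v_y = 0, i.e. (-2.1047)·v_x + (6)·v_y = 0,
  so v ∝ (b, λ_1 - a) = (6, 2.1047) = u.
  ||u|| = √((6)² + (2.1047)²) = √(40.4297) ≈ 6.3584,
  v_1 = u/||u|| ≈ (0.9436, 0.331) (||v_1|| = 1).

λ_1 = 21.1047,  λ_2 = 1.8953;  v_1 ≈ (0.9436, 0.331)


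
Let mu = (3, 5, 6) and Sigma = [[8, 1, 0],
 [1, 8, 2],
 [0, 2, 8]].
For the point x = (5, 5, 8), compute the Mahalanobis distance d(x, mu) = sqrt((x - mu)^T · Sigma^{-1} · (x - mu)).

Step 1 — centre the observation: (x - mu) = (2, 0, 2).

Step 2 — invert Sigma (cofactor / det for 3×3, or solve directly):
  Sigma^{-1} = [[0.1271, -0.0169, 0.0042],
 [-0.0169, 0.1356, -0.0339],
 [0.0042, -0.0339, 0.1335]].

Step 3 — form the quadratic (x - mu)^T · Sigma^{-1} · (x - mu):
  Sigma^{-1} · (x - mu) = (0.2627, -0.1017, 0.2754).
  (x - mu)^T · [Sigma^{-1} · (x - mu)] = (2)·(0.2627) + (0)·(-0.1017) + (2)·(0.2754) = 1.0763.

Step 4 — take square root: d = √(1.0763) ≈ 1.0374.

d(x, mu) = √(1.0763) ≈ 1.0374


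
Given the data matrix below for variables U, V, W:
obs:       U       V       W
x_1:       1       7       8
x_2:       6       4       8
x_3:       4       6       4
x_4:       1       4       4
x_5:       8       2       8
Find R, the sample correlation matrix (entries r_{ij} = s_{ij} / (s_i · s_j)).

Step 1 — column means:
  mean(U) = (1 + 6 + 4 + 1 + 8) / 5 = 20/5 = 4
  mean(V) = (7 + 4 + 6 + 4 + 2) / 5 = 23/5 = 4.6
  mean(W) = (8 + 8 + 4 + 4 + 8) / 5 = 32/5 = 6.4

Step 2 — sample variances and covariances s[i,j] = (1/(n-1)) · Σ_k (x_{k,i} - mean_i) · (x_{k,j} - mean_j), with n-1 = 4:
  s[U,U] = ((-3)·(-3) + (2)·(2) + (0)·(0) + (-3)·(-3) + (4)·(4)) / 4 = 38/4 = 9.5
  s[U,V] = ((-3)·(2.4) + (2)·(-0.6) + (0)·(1.4) + (-3)·(-0.6) + (4)·(-2.6)) / 4 = -17/4 = -4.25
  s[U,W] = ((-3)·(1.6) + (2)·(1.6) + (0)·(-2.4) + (-3)·(-2.4) + (4)·(1.6)) / 4 = 12/4 = 3
  s[V,V] = ((2.4)·(2.4) + (-0.6)·(-0.6) + (1.4)·(1.4) + (-0.6)·(-0.6) + (-2.6)·(-2.6)) / 4 = 15.2/4 = 3.8
  s[V,W] = ((2.4)·(1.6) + (-0.6)·(1.6) + (1.4)·(-2.4) + (-0.6)·(-2.4) + (-2.6)·(1.6)) / 4 = -3.2/4 = -0.8
  s[W,W] = ((1.6)·(1.6) + (1.6)·(1.6) + (-2.4)·(-2.4) + (-2.4)·(-2.4) + (1.6)·(1.6)) / 4 = 19.2/4 = 4.8
  Sample standard deviations s_i = √(s[i,i]):
  s(U) = √(9.5) = 3.0822
  s(V) = √(3.8) = 1.9494
  s(W) = √(4.8) = 2.1909

Step 3 — r_{ij} = s_{ij} / (s_i · s_j):
  r[U,U] = 1 (diagonal).
  r[U,V] = -4.25 / (3.0822 · 1.9494) = -4.25 / 6.0083 = -0.7074
  r[U,W] = 3 / (3.0822 · 2.1909) = 3 / 6.7528 = 0.4443
  r[V,V] = 1 (diagonal).
  r[V,W] = -0.8 / (1.9494 · 2.1909) = -0.8 / 4.2708 = -0.1873
  r[W,W] = 1 (diagonal).

R is symmetric with unit diagonal. Assembling:

R = [[1, -0.7074, 0.4443],
 [-0.7074, 1, -0.1873],
 [0.4443, -0.1873, 1]]


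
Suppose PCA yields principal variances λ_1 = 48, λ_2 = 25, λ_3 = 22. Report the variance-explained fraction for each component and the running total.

Step 1 — total variance = trace(Sigma) = Σ λ_i = 48 + 25 + 22 = 95.

Step 2 — fraction explained by component i = λ_i / Σ λ:
  PC1: 48/95 = 0.5053
  PC2: 25/95 = 0.2632
  PC3: 22/95 = 0.2316

Step 3 — cumulative fraction after k components = (λ_1 + ... + λ_k) / Σ λ:
  k = 1: 48/95 = 0.5053
  k = 2: (48 + 25)/95 = 73/95 = 0.7684
  k = 3: (48 + 25 + 22)/95 = 95/95 = 1

Summary (fraction, with percent):

explained: PC1 0.5053 (50.53%), PC2 0.2632 (26.32%), PC3 0.2316 (23.16%);  cumulative: 0.5053, 0.7684, 1


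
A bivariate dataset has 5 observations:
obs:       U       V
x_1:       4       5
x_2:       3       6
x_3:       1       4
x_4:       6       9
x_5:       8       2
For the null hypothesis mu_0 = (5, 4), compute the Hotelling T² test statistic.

Step 1 — sample mean vector:
  mean(U) = (4 + 3 + 1 + 6 + 8) / 5 = 22/5 = 4.4
  mean(V) = (5 + 6 + 4 + 9 + 2) / 5 = 26/5 = 5.2
  x̄ = (4.4, 5.2),  deviation x̄ - mu_0 = (4.4, 5.2) - (5, 4) = (-0.6, 1.2).

Step 2 — sample covariance matrix, S[i,j] = (1/(n-1)) · Σ_k (x_{k,i} - mean_i) · (x_{k,j} - mean_j), divisor n-1 = 4:
  S[U,U] = ((-0.4)·(-0.4) + (-1.4)·(-1.4) + (-3.4)·(-3.4) + (1.6)·(1.6) + (3.6)·(3.6)) / 4 = 29.2/4 = 7.3
  S[U,V] = ((-0.4)·(-0.2) + (-1.4)·(0.8) + (-3.4)·(-1.2) + (1.6)·(3.8) + (3.6)·(-3.2)) / 4 = -2.4/4 = -0.6
  S[V,V] = ((-0.2)·(-0.2) + (0.8)·(0.8) + (-1.2)·(-1.2) + (3.8)·(3.8) + (-3.2)·(-3.2)) / 4 = 26.8/4 = 6.7
  S = [[7.3, -0.6],
 [-0.6, 6.7]].

Step 3 — invert S. det(S) = 7.3·6.7 - (-0.6)² = 48.55.
  S^{-1} = (1/det) · [[d, -b], [-b, a]] = [[0.138, 0.0124],
 [0.0124, 0.1504]].

Step 4 — quadratic form (x̄ - mu_0)^T · S^{-1} · (x̄ - mu_0):
  S^{-1} · (x̄ - mu_0) = (-0.068, 0.173),
  (x̄ - mu_0)^T · [...] = (-0.6)·(-0.068) + (1.2)·(0.173) = 0.2484.

Step 5 — scale by n: T² = 5 · 0.2484 = 1.242.

T² ≈ 1.242


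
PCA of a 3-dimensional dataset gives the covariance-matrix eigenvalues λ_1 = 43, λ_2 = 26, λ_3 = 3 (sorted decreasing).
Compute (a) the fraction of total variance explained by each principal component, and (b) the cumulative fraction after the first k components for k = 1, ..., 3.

Step 1 — total variance = trace(Sigma) = Σ λ_i = 43 + 26 + 3 = 72.

Step 2 — fraction explained by component i = λ_i / Σ λ:
  PC1: 43/72 = 0.5972
  PC2: 26/72 = 0.3611
  PC3: 3/72 = 0.0417

Step 3 — cumulative fraction after k components = (λ_1 + ... + λ_k) / Σ λ:
  k = 1: 43/72 = 0.5972
  k = 2: (43 + 26)/72 = 69/72 = 0.9583
  k = 3: (43 + 26 + 3)/72 = 72/72 = 1

Summary (fraction, with percent):

explained: PC1 0.5972 (59.72%), PC2 0.3611 (36.11%), PC3 0.0417 (4.17%);  cumulative: 0.5972, 0.9583, 1


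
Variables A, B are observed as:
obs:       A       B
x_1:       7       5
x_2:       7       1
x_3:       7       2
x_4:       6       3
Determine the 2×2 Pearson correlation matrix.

Step 1 — column means:
  mean(A) = (7 + 7 + 7 + 6) / 4 = 27/4 = 6.75
  mean(B) = (5 + 1 + 2 + 3) / 4 = 11/4 = 2.75

Step 2 — sample variances and covariances s[i,j] = (1/(n-1)) · Σ_k (x_{k,i} - mean_i) · (x_{k,j} - mean_j), with n-1 = 3:
  s[A,A] = ((0.25)·(0.25) + (0.25)·(0.25) + (0.25)·(0.25) + (-0.75)·(-0.75)) / 3 = 0.75/3 = 0.25
  s[A,B] = ((0.25)·(2.25) + (0.25)·(-1.75) + (0.25)·(-0.75) + (-0.75)·(0.25)) / 3 = -0.25/3 = -0.0833
  s[B,B] = ((2.25)·(2.25) + (-1.75)·(-1.75) + (-0.75)·(-0.75) + (0.25)·(0.25)) / 3 = 8.75/3 = 2.9167
  Sample standard deviations s_i = √(s[i,i]):
  s(A) = √(0.25) = 0.5
  s(B) = √(2.9167) = 1.7078

Step 3 — r_{ij} = s_{ij} / (s_i · s_j):
  r[A,A] = 1 (diagonal).
  r[A,B] = -0.0833 / (0.5 · 1.7078) = -0.0833 / 0.8539 = -0.0976
  r[B,B] = 1 (diagonal).

R is symmetric with unit diagonal. Assembling:

R = [[1, -0.0976],
 [-0.0976, 1]]


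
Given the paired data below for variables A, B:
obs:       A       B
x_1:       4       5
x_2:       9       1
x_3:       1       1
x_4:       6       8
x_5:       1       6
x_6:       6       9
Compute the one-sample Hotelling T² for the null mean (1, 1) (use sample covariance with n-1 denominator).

Step 1 — sample mean vector:
  mean(A) = (4 + 9 + 1 + 6 + 1 + 6) / 6 = 27/6 = 4.5
  mean(B) = (5 + 1 + 1 + 8 + 6 + 9) / 6 = 30/6 = 5
  x̄ = (4.5, 5),  deviation x̄ - mu_0 = (4.5, 5) - (1, 1) = (3.5, 4).

Step 2 — sample covariance matrix, S[i,j] = (1/(n-1)) · Σ_k (x_{k,i} - mean_i) · (x_{k,j} - mean_j), divisor n-1 = 5:
  S[A,A] = ((-0.5)·(-0.5) + (4.5)·(4.5) + (-3.5)·(-3.5) + (1.5)·(1.5) + (-3.5)·(-3.5) + (1.5)·(1.5)) / 5 = 49.5/5 = 9.9
  S[A,B] = ((-0.5)·(0) + (4.5)·(-4) + (-3.5)·(-4) + (1.5)·(3) + (-3.5)·(1) + (1.5)·(4)) / 5 = 3/5 = 0.6
  S[B,B] = ((0)·(0) + (-4)·(-4) + (-4)·(-4) + (3)·(3) + (1)·(1) + (4)·(4)) / 5 = 58/5 = 11.6
  S = [[9.9, 0.6],
 [0.6, 11.6]].

Step 3 — invert S. det(S) = 9.9·11.6 - (0.6)² = 114.48.
  S^{-1} = (1/det) · [[d, -b], [-b, a]] = [[0.1013, -0.0052],
 [-0.0052, 0.0865]].

Step 4 — quadratic form (x̄ - mu_0)^T · S^{-1} · (x̄ - mu_0):
  S^{-1} · (x̄ - mu_0) = (0.3337, 0.3276),
  (x̄ - mu_0)^T · [...] = (3.5)·(0.3337) + (4)·(0.3276) = 2.4782.

Step 5 — scale by n: T² = 6 · 2.4782 = 14.869.

T² ≈ 14.869


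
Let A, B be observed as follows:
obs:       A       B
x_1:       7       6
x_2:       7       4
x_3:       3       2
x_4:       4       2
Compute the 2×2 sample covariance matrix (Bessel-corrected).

Step 1 — column means:
  mean(A) = (7 + 7 + 3 + 4) / 4 = 21/4 = 5.25
  mean(B) = (6 + 4 + 2 + 2) / 4 = 14/4 = 3.5

Step 2 — sample covariance S[i,j] = (1/(n-1)) · Σ_k (x_{k,i} - mean_i) · (x_{k,j} - mean_j), with n-1 = 3.
  S[A,A] = ((1.75)·(1.75) + (1.75)·(1.75) + (-2.25)·(-2.25) + (-1.25)·(-1.25)) / 3 = 12.75/3 = 4.25
  S[A,B] = ((1.75)·(2.5) + (1.75)·(0.5) + (-2.25)·(-1.5) + (-1.25)·(-1.5)) / 3 = 10.5/3 = 3.5
  S[B,B] = ((2.5)·(2.5) + (0.5)·(0.5) + (-1.5)·(-1.5) + (-1.5)·(-1.5)) / 3 = 11/3 = 3.6667

S is symmetric (S[j,i] = S[i,j]). Assembling:

S = [[4.25, 3.5],
 [3.5, 3.6667]]


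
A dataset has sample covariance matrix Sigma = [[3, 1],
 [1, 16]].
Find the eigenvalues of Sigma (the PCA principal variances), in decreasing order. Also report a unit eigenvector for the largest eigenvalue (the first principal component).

Step 1 — characteristic polynomial of 2×2 Sigma:
  det(Sigma - λI) = λ² - trace · λ + det = 0.
  trace = 3 + 16 = 19, det = 3·16 - (1)² = 47.
Step 2 — discriminant:
  Δ = trace² - 4·det = 361 - 188 = 173.
Step 3 — eigenvalues:
  λ = (trace ± √Δ)/2 = (19 ± 13.1529)/2,
  λ_1 = 16.0765,  λ_2 = 2.9235.

Step 4 — unit eigenvector for λ_1: solve (Sigma - λ_1 I)v = 0. First row:
  (3 - 16.0765)·v_x + (1)·v_y = 0, i.e. (-13.0765)·v_x + (1)·v_y = 0,
  so v ∝ (b, λ_1 - a) = (1, 13.0765) = u.
  ||u|| = √((1)² + (13.0765)²) = √(171.9942) ≈ 13.1147,
  v_1 = u/||u|| ≈ (0.0763, 0.9971) (||v_1|| = 1).

λ_1 = 16.0765,  λ_2 = 2.9235;  v_1 ≈ (0.0763, 0.9971)


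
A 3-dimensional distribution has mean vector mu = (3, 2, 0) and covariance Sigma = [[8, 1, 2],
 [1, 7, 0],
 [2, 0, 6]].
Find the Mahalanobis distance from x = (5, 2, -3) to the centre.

Step 1 — centre the observation: (x - mu) = (2, 0, -3).

Step 2 — invert Sigma (cofactor / det for 3×3, or solve directly):
  Sigma^{-1} = [[0.1391, -0.0199, -0.0464],
 [-0.0199, 0.1457, 0.0066],
 [-0.0464, 0.0066, 0.1821]].

Step 3 — form the quadratic (x - mu)^T · Sigma^{-1} · (x - mu):
  Sigma^{-1} · (x - mu) = (0.4172, -0.0596, -0.6391).
  (x - mu)^T · [Sigma^{-1} · (x - mu)] = (2)·(0.4172) + (0)·(-0.0596) + (-3)·(-0.6391) = 2.7517.

Step 4 — take square root: d = √(2.7517) ≈ 1.6588.

d(x, mu) = √(2.7517) ≈ 1.6588


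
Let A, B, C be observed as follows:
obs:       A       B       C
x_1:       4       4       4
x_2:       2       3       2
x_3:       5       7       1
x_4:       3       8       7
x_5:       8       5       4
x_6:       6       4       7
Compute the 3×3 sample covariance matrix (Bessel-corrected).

Step 1 — column means:
  mean(A) = (4 + 2 + 5 + 3 + 8 + 6) / 6 = 28/6 = 4.6667
  mean(B) = (4 + 3 + 7 + 8 + 5 + 4) / 6 = 31/6 = 5.1667
  mean(C) = (4 + 2 + 1 + 7 + 4 + 7) / 6 = 25/6 = 4.1667

Step 2 — sample covariance S[i,j] = (1/(n-1)) · Σ_k (x_{k,i} - mean_i) · (x_{k,j} - mean_j), with n-1 = 5.
  S[A,A] = ((-0.6667)·(-0.6667) + (-2.6667)·(-2.6667) + (0.3333)·(0.3333) + (-1.6667)·(-1.6667) + (3.3333)·(3.3333) + (1.3333)·(1.3333)) / 5 = 23.3333/5 = 4.6667
  S[A,B] = ((-0.6667)·(-1.1667) + (-2.6667)·(-2.1667) + (0.3333)·(1.8333) + (-1.6667)·(2.8333) + (3.3333)·(-0.1667) + (1.3333)·(-1.1667)) / 5 = 0.3333/5 = 0.0667
  S[A,C] = ((-0.6667)·(-0.1667) + (-2.6667)·(-2.1667) + (0.3333)·(-3.1667) + (-1.6667)·(2.8333) + (3.3333)·(-0.1667) + (1.3333)·(2.8333)) / 5 = 3.3333/5 = 0.6667
  S[B,B] = ((-1.1667)·(-1.1667) + (-2.1667)·(-2.1667) + (1.8333)·(1.8333) + (2.8333)·(2.8333) + (-0.1667)·(-0.1667) + (-1.1667)·(-1.1667)) / 5 = 18.8333/5 = 3.7667
  S[B,C] = ((-1.1667)·(-0.1667) + (-2.1667)·(-2.1667) + (1.8333)·(-3.1667) + (2.8333)·(2.8333) + (-0.1667)·(-0.1667) + (-1.1667)·(2.8333)) / 5 = 3.8333/5 = 0.7667
  S[C,C] = ((-0.1667)·(-0.1667) + (-2.1667)·(-2.1667) + (-3.1667)·(-3.1667) + (2.8333)·(2.8333) + (-0.1667)·(-0.1667) + (2.8333)·(2.8333)) / 5 = 30.8333/5 = 6.1667

S is symmetric (S[j,i] = S[i,j]). Assembling:

S = [[4.6667, 0.0667, 0.6667],
 [0.0667, 3.7667, 0.7667],
 [0.6667, 0.7667, 6.1667]]


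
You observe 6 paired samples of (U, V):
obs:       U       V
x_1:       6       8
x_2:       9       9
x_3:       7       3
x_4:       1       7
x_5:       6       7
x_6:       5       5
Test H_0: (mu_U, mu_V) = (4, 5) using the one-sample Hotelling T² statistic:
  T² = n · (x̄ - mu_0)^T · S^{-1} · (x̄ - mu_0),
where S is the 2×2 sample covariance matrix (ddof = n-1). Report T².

Step 1 — sample mean vector:
  mean(U) = (6 + 9 + 7 + 1 + 6 + 5) / 6 = 34/6 = 5.6667
  mean(V) = (8 + 9 + 3 + 7 + 7 + 5) / 6 = 39/6 = 6.5
  x̄ = (5.6667, 6.5),  deviation x̄ - mu_0 = (5.6667, 6.5) - (4, 5) = (1.6667, 1.5).

Step 2 — sample covariance matrix, S[i,j] = (1/(n-1)) · Σ_k (x_{k,i} - mean_i) · (x_{k,j} - mean_j), divisor n-1 = 5:
  S[U,U] = ((0.3333)·(0.3333) + (3.3333)·(3.3333) + (1.3333)·(1.3333) + (-4.6667)·(-4.6667) + (0.3333)·(0.3333) + (-0.6667)·(-0.6667)) / 5 = 35.3333/5 = 7.0667
  S[U,V] = ((0.3333)·(1.5) + (3.3333)·(2.5) + (1.3333)·(-3.5) + (-4.6667)·(0.5) + (0.3333)·(0.5) + (-0.6667)·(-1.5)) / 5 = 3/5 = 0.6
  S[V,V] = ((1.5)·(1.5) + (2.5)·(2.5) + (-3.5)·(-3.5) + (0.5)·(0.5) + (0.5)·(0.5) + (-1.5)·(-1.5)) / 5 = 23.5/5 = 4.7
  S = [[7.0667, 0.6],
 [0.6, 4.7]].

Step 3 — invert S. det(S) = 7.0667·4.7 - (0.6)² = 32.8533.
  S^{-1} = (1/det) · [[d, -b], [-b, a]] = [[0.1431, -0.0183],
 [-0.0183, 0.2151]].

Step 4 — quadratic form (x̄ - mu_0)^T · S^{-1} · (x̄ - mu_0):
  S^{-1} · (x̄ - mu_0) = (0.211, 0.2922),
  (x̄ - mu_0)^T · [...] = (1.6667)·(0.211) + (1.5)·(0.2922) = 0.79.

Step 5 — scale by n: T² = 6 · 0.79 = 4.7403.

T² ≈ 4.7403


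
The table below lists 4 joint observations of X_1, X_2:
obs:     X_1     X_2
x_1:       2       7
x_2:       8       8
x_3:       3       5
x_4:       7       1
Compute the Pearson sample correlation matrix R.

Step 1 — column means:
  mean(X_1) = (2 + 8 + 3 + 7) / 4 = 20/4 = 5
  mean(X_2) = (7 + 8 + 5 + 1) / 4 = 21/4 = 5.25

Step 2 — sample variances and covariances s[i,j] = (1/(n-1)) · Σ_k (x_{k,i} - mean_i) · (x_{k,j} - mean_j), with n-1 = 3:
  s[X_1,X_1] = ((-3)·(-3) + (3)·(3) + (-2)·(-2) + (2)·(2)) / 3 = 26/3 = 8.6667
  s[X_1,X_2] = ((-3)·(1.75) + (3)·(2.75) + (-2)·(-0.25) + (2)·(-4.25)) / 3 = -5/3 = -1.6667
  s[X_2,X_2] = ((1.75)·(1.75) + (2.75)·(2.75) + (-0.25)·(-0.25) + (-4.25)·(-4.25)) / 3 = 28.75/3 = 9.5833
  Sample standard deviations s_i = √(s[i,i]):
  s(X_1) = √(8.6667) = 2.9439
  s(X_2) = √(9.5833) = 3.0957

Step 3 — r_{ij} = s_{ij} / (s_i · s_j):
  r[X_1,X_1] = 1 (diagonal).
  r[X_1,X_2] = -1.6667 / (2.9439 · 3.0957) = -1.6667 / 9.1135 = -0.1829
  r[X_2,X_2] = 1 (diagonal).

R is symmetric with unit diagonal. Assembling:

R = [[1, -0.1829],
 [-0.1829, 1]]


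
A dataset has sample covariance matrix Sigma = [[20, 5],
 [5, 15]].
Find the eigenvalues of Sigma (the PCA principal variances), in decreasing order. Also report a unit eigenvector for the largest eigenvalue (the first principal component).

Step 1 — characteristic polynomial of 2×2 Sigma:
  det(Sigma - λI) = λ² - trace · λ + det = 0.
  trace = 20 + 15 = 35, det = 20·15 - (5)² = 275.
Step 2 — discriminant:
  Δ = trace² - 4·det = 1225 - 1100 = 125.
Step 3 — eigenvalues:
  λ = (trace ± √Δ)/2 = (35 ± 11.1803)/2,
  λ_1 = 23.0902,  λ_2 = 11.9098.

Step 4 — unit eigenvector for λ_1: solve (Sigma - λ_1 I)v = 0. First row:
  (20 - 23.0902)·v_x + (5)·v_y = 0, i.e. (-3.0902)·v_x + (5)·v_y = 0,
  so v ∝ (b, λ_1 - a) = (5, 3.0902) = u.
  ||u|| = √((5)² + (3.0902)²) = √(34.5492) ≈ 5.8779,
  v_1 = u/||u|| ≈ (0.8507, 0.5257) (||v_1|| = 1).

λ_1 = 23.0902,  λ_2 = 11.9098;  v_1 ≈ (0.8507, 0.5257)


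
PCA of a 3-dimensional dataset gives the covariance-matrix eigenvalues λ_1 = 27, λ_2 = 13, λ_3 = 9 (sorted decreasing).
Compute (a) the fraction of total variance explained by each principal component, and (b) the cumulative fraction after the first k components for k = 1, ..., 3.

Step 1 — total variance = trace(Sigma) = Σ λ_i = 27 + 13 + 9 = 49.

Step 2 — fraction explained by component i = λ_i / Σ λ:
  PC1: 27/49 = 0.551
  PC2: 13/49 = 0.2653
  PC3: 9/49 = 0.1837

Step 3 — cumulative fraction after k components = (λ_1 + ... + λ_k) / Σ λ:
  k = 1: 27/49 = 0.551
  k = 2: (27 + 13)/49 = 40/49 = 0.8163
  k = 3: (27 + 13 + 9)/49 = 49/49 = 1

Summary (fraction, with percent):

explained: PC1 0.551 (55.1%), PC2 0.2653 (26.53%), PC3 0.1837 (18.37%);  cumulative: 0.551, 0.8163, 1


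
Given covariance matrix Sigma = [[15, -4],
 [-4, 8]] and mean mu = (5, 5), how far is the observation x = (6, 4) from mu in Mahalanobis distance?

Step 1 — centre the observation: (x - mu) = (1, -1).

Step 2 — invert Sigma. det(Sigma) = 15·8 - (-4)² = 104.
  Sigma^{-1} = (1/det) · [[d, -b], [-b, a]] = [[0.0769, 0.0385],
 [0.0385, 0.1442]].

Step 3 — form the quadratic (x - mu)^T · Sigma^{-1} · (x - mu):
  Sigma^{-1} · (x - mu) = (0.0385, -0.1058).
  (x - mu)^T · [Sigma^{-1} · (x - mu)] = (1)·(0.0385) + (-1)·(-0.1058) = 0.1442.

Step 4 — take square root: d = √(0.1442) ≈ 0.3798.

d(x, mu) = √(0.1442) ≈ 0.3798


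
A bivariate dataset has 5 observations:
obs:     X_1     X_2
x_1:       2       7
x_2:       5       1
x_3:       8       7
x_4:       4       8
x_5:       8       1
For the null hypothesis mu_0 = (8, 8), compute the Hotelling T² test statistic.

Step 1 — sample mean vector:
  mean(X_1) = (2 + 5 + 8 + 4 + 8) / 5 = 27/5 = 5.4
  mean(X_2) = (7 + 1 + 7 + 8 + 1) / 5 = 24/5 = 4.8
  x̄ = (5.4, 4.8),  deviation x̄ - mu_0 = (5.4, 4.8) - (8, 8) = (-2.6, -3.2).

Step 2 — sample covariance matrix, S[i,j] = (1/(n-1)) · Σ_k (x_{k,i} - mean_i) · (x_{k,j} - mean_j), divisor n-1 = 4:
  S[X_1,X_1] = ((-3.4)·(-3.4) + (-0.4)·(-0.4) + (2.6)·(2.6) + (-1.4)·(-1.4) + (2.6)·(2.6)) / 4 = 27.2/4 = 6.8
  S[X_1,X_2] = ((-3.4)·(2.2) + (-0.4)·(-3.8) + (2.6)·(2.2) + (-1.4)·(3.2) + (2.6)·(-3.8)) / 4 = -14.6/4 = -3.65
  S[X_2,X_2] = ((2.2)·(2.2) + (-3.8)·(-3.8) + (2.2)·(2.2) + (3.2)·(3.2) + (-3.8)·(-3.8)) / 4 = 48.8/4 = 12.2
  S = [[6.8, -3.65],
 [-3.65, 12.2]].

Step 3 — invert S. det(S) = 6.8·12.2 - (-3.65)² = 69.6375.
  S^{-1} = (1/det) · [[d, -b], [-b, a]] = [[0.1752, 0.0524],
 [0.0524, 0.0976]].

Step 4 — quadratic form (x̄ - mu_0)^T · S^{-1} · (x̄ - mu_0):
  S^{-1} · (x̄ - mu_0) = (-0.6232, -0.4488),
  (x̄ - mu_0)^T · [...] = (-2.6)·(-0.6232) + (-3.2)·(-0.4488) = 3.0564.

Step 5 — scale by n: T² = 5 · 3.0564 = 15.282.

T² ≈ 15.282


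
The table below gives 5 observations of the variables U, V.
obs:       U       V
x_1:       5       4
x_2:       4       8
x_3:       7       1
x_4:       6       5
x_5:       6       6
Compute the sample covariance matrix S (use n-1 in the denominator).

Step 1 — column means:
  mean(U) = (5 + 4 + 7 + 6 + 6) / 5 = 28/5 = 5.6
  mean(V) = (4 + 8 + 1 + 5 + 6) / 5 = 24/5 = 4.8

Step 2 — sample covariance S[i,j] = (1/(n-1)) · Σ_k (x_{k,i} - mean_i) · (x_{k,j} - mean_j), with n-1 = 4.
  S[U,U] = ((-0.6)·(-0.6) + (-1.6)·(-1.6) + (1.4)·(1.4) + (0.4)·(0.4) + (0.4)·(0.4)) / 4 = 5.2/4 = 1.3
  S[U,V] = ((-0.6)·(-0.8) + (-1.6)·(3.2) + (1.4)·(-3.8) + (0.4)·(0.2) + (0.4)·(1.2)) / 4 = -9.4/4 = -2.35
  S[V,V] = ((-0.8)·(-0.8) + (3.2)·(3.2) + (-3.8)·(-3.8) + (0.2)·(0.2) + (1.2)·(1.2)) / 4 = 26.8/4 = 6.7

S is symmetric (S[j,i] = S[i,j]). Assembling:

S = [[1.3, -2.35],
 [-2.35, 6.7]]


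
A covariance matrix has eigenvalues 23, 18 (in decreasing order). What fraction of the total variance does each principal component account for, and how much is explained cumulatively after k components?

Step 1 — total variance = trace(Sigma) = Σ λ_i = 23 + 18 = 41.

Step 2 — fraction explained by component i = λ_i / Σ λ:
  PC1: 23/41 = 0.561
  PC2: 18/41 = 0.439

Step 3 — cumulative fraction after k components = (λ_1 + ... + λ_k) / Σ λ:
  k = 1: 23/41 = 0.561
  k = 2: (23 + 18)/41 = 41/41 = 1

Summary (fraction, with percent):

explained: PC1 0.561 (56.1%), PC2 0.439 (43.9%);  cumulative: 0.561, 1


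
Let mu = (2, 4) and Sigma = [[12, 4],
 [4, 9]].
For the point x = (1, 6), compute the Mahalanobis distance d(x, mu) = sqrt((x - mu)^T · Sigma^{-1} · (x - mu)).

Step 1 — centre the observation: (x - mu) = (-1, 2).

Step 2 — invert Sigma. det(Sigma) = 12·9 - (4)² = 92.
  Sigma^{-1} = (1/det) · [[d, -b], [-b, a]] = [[0.0978, -0.0435],
 [-0.0435, 0.1304]].

Step 3 — form the quadratic (x - mu)^T · Sigma^{-1} · (x - mu):
  Sigma^{-1} · (x - mu) = (-0.1848, 0.3043).
  (x - mu)^T · [Sigma^{-1} · (x - mu)] = (-1)·(-0.1848) + (2)·(0.3043) = 0.7935.

Step 4 — take square root: d = √(0.7935) ≈ 0.8908.

d(x, mu) = √(0.7935) ≈ 0.8908


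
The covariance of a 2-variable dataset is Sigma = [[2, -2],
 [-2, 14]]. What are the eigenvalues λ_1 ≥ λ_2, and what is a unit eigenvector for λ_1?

Step 1 — characteristic polynomial of 2×2 Sigma:
  det(Sigma - λI) = λ² - trace · λ + det = 0.
  trace = 2 + 14 = 16, det = 2·14 - (-2)² = 24.
Step 2 — discriminant:
  Δ = trace² - 4·det = 256 - 96 = 160.
Step 3 — eigenvalues:
  λ = (trace ± √Δ)/2 = (16 ± 12.6491)/2,
  λ_1 = 14.3246,  λ_2 = 1.6754.

Step 4 — unit eigenvector for λ_1: solve (Sigma - λ_1 I)v = 0. First row:
  (2 - 14.3246)·v_x + (-2)·v_y = 0, i.e. (-12.3246)·v_x + (-2)·v_y = 0,
  so v ∝ (b, λ_1 - a) = (-2, 12.3246); multiply by -1 so the first entry is positive: u = (2, -12.3246).
  ||u|| = √((2)² + (-12.3246)²) = √(155.8947) ≈ 12.4858,
  v_1 = u/||u|| ≈ (0.1602, -0.9871) (||v_1|| = 1).

λ_1 = 14.3246,  λ_2 = 1.6754;  v_1 ≈ (0.1602, -0.9871)


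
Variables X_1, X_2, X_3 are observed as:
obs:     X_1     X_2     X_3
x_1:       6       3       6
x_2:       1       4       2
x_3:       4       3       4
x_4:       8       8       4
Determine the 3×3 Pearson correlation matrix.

Step 1 — column means:
  mean(X_1) = (6 + 1 + 4 + 8) / 4 = 19/4 = 4.75
  mean(X_2) = (3 + 4 + 3 + 8) / 4 = 18/4 = 4.5
  mean(X_3) = (6 + 2 + 4 + 4) / 4 = 16/4 = 4

Step 2 — sample variances and covariances s[i,j] = (1/(n-1)) · Σ_k (x_{k,i} - mean_i) · (x_{k,j} - mean_j), with n-1 = 3:
  s[X_1,X_1] = ((1.25)·(1.25) + (-3.75)·(-3.75) + (-0.75)·(-0.75) + (3.25)·(3.25)) / 3 = 26.75/3 = 8.9167
  s[X_1,X_2] = ((1.25)·(-1.5) + (-3.75)·(-0.5) + (-0.75)·(-1.5) + (3.25)·(3.5)) / 3 = 12.5/3 = 4.1667
  s[X_1,X_3] = ((1.25)·(2) + (-3.75)·(-2) + (-0.75)·(0) + (3.25)·(0)) / 3 = 10/3 = 3.3333
  s[X_2,X_2] = ((-1.5)·(-1.5) + (-0.5)·(-0.5) + (-1.5)·(-1.5) + (3.5)·(3.5)) / 3 = 17/3 = 5.6667
  s[X_2,X_3] = ((-1.5)·(2) + (-0.5)·(-2) + (-1.5)·(0) + (3.5)·(0)) / 3 = -2/3 = -0.6667
  s[X_3,X_3] = ((2)·(2) + (-2)·(-2) + (0)·(0) + (0)·(0)) / 3 = 8/3 = 2.6667
  Sample standard deviations s_i = √(s[i,i]):
  s(X_1) = √(8.9167) = 2.9861
  s(X_2) = √(5.6667) = 2.3805
  s(X_3) = √(2.6667) = 1.633

Step 3 — r_{ij} = s_{ij} / (s_i · s_j):
  r[X_1,X_1] = 1 (diagonal).
  r[X_1,X_2] = 4.1667 / (2.9861 · 2.3805) = 4.1667 / 7.1083 = 0.5862
  r[X_1,X_3] = 3.3333 / (2.9861 · 1.633) = 3.3333 / 4.8762 = 0.6836
  r[X_2,X_2] = 1 (diagonal).
  r[X_2,X_3] = -0.6667 / (2.3805 · 1.633) = -0.6667 / 3.8873 = -0.1715
  r[X_3,X_3] = 1 (diagonal).

R is symmetric with unit diagonal. Assembling:

R = [[1, 0.5862, 0.6836],
 [0.5862, 1, -0.1715],
 [0.6836, -0.1715, 1]]


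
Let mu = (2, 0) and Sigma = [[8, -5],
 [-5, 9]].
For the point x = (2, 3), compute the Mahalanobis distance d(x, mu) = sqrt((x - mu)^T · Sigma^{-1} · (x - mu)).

Step 1 — centre the observation: (x - mu) = (0, 3).

Step 2 — invert Sigma. det(Sigma) = 8·9 - (-5)² = 47.
  Sigma^{-1} = (1/det) · [[d, -b], [-b, a]] = [[0.1915, 0.1064],
 [0.1064, 0.1702]].

Step 3 — form the quadratic (x - mu)^T · Sigma^{-1} · (x - mu):
  Sigma^{-1} · (x - mu) = (0.3191, 0.5106).
  (x - mu)^T · [Sigma^{-1} · (x - mu)] = (0)·(0.3191) + (3)·(0.5106) = 1.5319.

Step 4 — take square root: d = √(1.5319) ≈ 1.2377.

d(x, mu) = √(1.5319) ≈ 1.2377


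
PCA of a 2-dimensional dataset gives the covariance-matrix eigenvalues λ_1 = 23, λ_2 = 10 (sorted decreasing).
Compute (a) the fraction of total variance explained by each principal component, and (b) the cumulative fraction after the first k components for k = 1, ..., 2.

Step 1 — total variance = trace(Sigma) = Σ λ_i = 23 + 10 = 33.

Step 2 — fraction explained by component i = λ_i / Σ λ:
  PC1: 23/33 = 0.697
  PC2: 10/33 = 0.303

Step 3 — cumulative fraction after k components = (λ_1 + ... + λ_k) / Σ λ:
  k = 1: 23/33 = 0.697
  k = 2: (23 + 10)/33 = 33/33 = 1

Summary (fraction, with percent):

explained: PC1 0.697 (69.7%), PC2 0.303 (30.3%);  cumulative: 0.697, 1


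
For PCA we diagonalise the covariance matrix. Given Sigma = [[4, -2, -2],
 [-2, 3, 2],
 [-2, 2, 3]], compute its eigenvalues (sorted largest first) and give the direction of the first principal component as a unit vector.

Step 1 — characteristic polynomial p(λ) = det(λI - Sigma) = λ³ - tr·λ² + c_1·λ - det, where tr = trace, c_1 = sum of the principal 2×2 minors, det = det(Sigma):
  tr = 4 + 3 + 3 = 10,
  c_1 = (4·3 - (-2)²) + (4·3 - (-2)²) + (3·3 - (2)²) = 8 + 8 + 5 = 21,
  det = 4·(3·3 - (2)²) - (-2)·((-2)·3 - (2)·(-2)) + (-2)·((-2)·(2) - 3·(-2)) = 4·(5) - (-2)·(-2) + (-2)·(2) = 12.
  So p(λ) = λ³ - 10λ² + 21λ - 12.
Step 2 — look for an integer root (rational root theorem: any rational root is an integer divisor of 12). Testing λ = 1:
  p(1) = 1 - 10 + 21 - 12 = 0  ✓
  Dividing out (λ - 1): p(λ) = (λ - 1)(λ² - 9λ + 12).
Step 3 — remaining eigenvalues from the quadratic λ² - 9λ + 12 = 0:
  Δ = 9² - 4·12 = 81 - 48 = 33,  λ = (9 ± √33)/2 = (9 ± 5.7446)/2 ≈ 7.3723 or 1.6277.
  Sorted: λ_1 = 7.3723,  λ_2 = 1.6277,  λ_3 = 1  (check: sum = 10 = tr ✓).

Step 4 — unit eigenvector for λ_1 ≈ 7.3723: v spans the null space of (Sigma - λ_1 I), whose rows are
  r_1 = (-3.3723, -2, -2),  r_2 = (-2, -4.3723, 2),  r_3 = (-2, 2, -4.3723).
  v is orthogonal to every row, so take v ∝ r_1 × r_2 = ((-2)·(2) - (-2)·(-4.3723), (-2)·(-2) - (-3.3723)·(2), (-3.3723)·(-4.3723) - (-2)·(-2)) ≈ (-12.7446, 10.7446, 10.7446).
  Rescale (multiply by -1 so the first nonzero entry is positive): u = (12.7446, -10.7446, -10.7446).
  ||u|| = √((12.7446)² + (-10.7446)² + (-10.7446)²) = √(393.3151) ≈ 19.8322,  v_1 = u/||u|| ≈ (0.6426, -0.5418, -0.5418) (||v_1|| = 1).

λ_1 = 7.3723,  λ_2 = 1.6277,  λ_3 = 1;  v_1 ≈ (0.6426, -0.5418, -0.5418)


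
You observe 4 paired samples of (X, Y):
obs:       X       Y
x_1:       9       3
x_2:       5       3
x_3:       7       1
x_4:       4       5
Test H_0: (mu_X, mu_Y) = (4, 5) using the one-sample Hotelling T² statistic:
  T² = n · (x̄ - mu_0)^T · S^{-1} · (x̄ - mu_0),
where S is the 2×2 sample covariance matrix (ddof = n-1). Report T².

Step 1 — sample mean vector:
  mean(X) = (9 + 5 + 7 + 4) / 4 = 25/4 = 6.25
  mean(Y) = (3 + 3 + 1 + 5) / 4 = 12/4 = 3
  x̄ = (6.25, 3),  deviation x̄ - mu_0 = (6.25, 3) - (4, 5) = (2.25, -2).

Step 2 — sample covariance matrix, S[i,j] = (1/(n-1)) · Σ_k (x_{k,i} - mean_i) · (x_{k,j} - mean_j), divisor n-1 = 3:
  S[X,X] = ((2.75)·(2.75) + (-1.25)·(-1.25) + (0.75)·(0.75) + (-2.25)·(-2.25)) / 3 = 14.75/3 = 4.9167
  S[X,Y] = ((2.75)·(0) + (-1.25)·(0) + (0.75)·(-2) + (-2.25)·(2)) / 3 = -6/3 = -2
  S[Y,Y] = ((0)·(0) + (0)·(0) + (-2)·(-2) + (2)·(2)) / 3 = 8/3 = 2.6667
  S = [[4.9167, -2],
 [-2, 2.6667]].

Step 3 — invert S. det(S) = 4.9167·2.6667 - (-2)² = 9.1111.
  S^{-1} = (1/det) · [[d, -b], [-b, a]] = [[0.2927, 0.2195],
 [0.2195, 0.5396]].

Step 4 — quadratic form (x̄ - mu_0)^T · S^{-1} · (x̄ - mu_0):
  S^{-1} · (x̄ - mu_0) = (0.2195, -0.5854),
  (x̄ - mu_0)^T · [...] = (2.25)·(0.2195) + (-2)·(-0.5854) = 1.6646.

Step 5 — scale by n: T² = 4 · 1.6646 = 6.6585.

T² ≈ 6.6585


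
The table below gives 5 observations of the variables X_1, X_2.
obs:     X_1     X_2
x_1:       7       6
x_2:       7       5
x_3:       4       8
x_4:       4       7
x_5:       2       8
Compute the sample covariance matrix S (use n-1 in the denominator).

Step 1 — column means:
  mean(X_1) = (7 + 7 + 4 + 4 + 2) / 5 = 24/5 = 4.8
  mean(X_2) = (6 + 5 + 8 + 7 + 8) / 5 = 34/5 = 6.8

Step 2 — sample covariance S[i,j] = (1/(n-1)) · Σ_k (x_{k,i} - mean_i) · (x_{k,j} - mean_j), with n-1 = 4.
  S[X_1,X_1] = ((2.2)·(2.2) + (2.2)·(2.2) + (-0.8)·(-0.8) + (-0.8)·(-0.8) + (-2.8)·(-2.8)) / 4 = 18.8/4 = 4.7
  S[X_1,X_2] = ((2.2)·(-0.8) + (2.2)·(-1.8) + (-0.8)·(1.2) + (-0.8)·(0.2) + (-2.8)·(1.2)) / 4 = -10.2/4 = -2.55
  S[X_2,X_2] = ((-0.8)·(-0.8) + (-1.8)·(-1.8) + (1.2)·(1.2) + (0.2)·(0.2) + (1.2)·(1.2)) / 4 = 6.8/4 = 1.7

S is symmetric (S[j,i] = S[i,j]). Assembling:

S = [[4.7, -2.55],
 [-2.55, 1.7]]


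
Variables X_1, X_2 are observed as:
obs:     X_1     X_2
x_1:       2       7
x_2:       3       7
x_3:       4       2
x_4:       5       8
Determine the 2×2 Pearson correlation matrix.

Step 1 — column means:
  mean(X_1) = (2 + 3 + 4 + 5) / 4 = 14/4 = 3.5
  mean(X_2) = (7 + 7 + 2 + 8) / 4 = 24/4 = 6

Step 2 — sample variances and covariances s[i,j] = (1/(n-1)) · Σ_k (x_{k,i} - mean_i) · (x_{k,j} - mean_j), with n-1 = 3:
  s[X_1,X_1] = ((-1.5)·(-1.5) + (-0.5)·(-0.5) + (0.5)·(0.5) + (1.5)·(1.5)) / 3 = 5/3 = 1.6667
  s[X_1,X_2] = ((-1.5)·(1) + (-0.5)·(1) + (0.5)·(-4) + (1.5)·(2)) / 3 = -1/3 = -0.3333
  s[X_2,X_2] = ((1)·(1) + (1)·(1) + (-4)·(-4) + (2)·(2)) / 3 = 22/3 = 7.3333
  Sample standard deviations s_i = √(s[i,i]):
  s(X_1) = √(1.6667) = 1.291
  s(X_2) = √(7.3333) = 2.708

Step 3 — r_{ij} = s_{ij} / (s_i · s_j):
  r[X_1,X_1] = 1 (diagonal).
  r[X_1,X_2] = -0.3333 / (1.291 · 2.708) = -0.3333 / 3.496 = -0.0953
  r[X_2,X_2] = 1 (diagonal).

R is symmetric with unit diagonal. Assembling:

R = [[1, -0.0953],
 [-0.0953, 1]]


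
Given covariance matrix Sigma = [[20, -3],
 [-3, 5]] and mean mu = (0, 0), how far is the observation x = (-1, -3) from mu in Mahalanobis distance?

Step 1 — centre the observation: (x - mu) = (-1, -3).

Step 2 — invert Sigma. det(Sigma) = 20·5 - (-3)² = 91.
  Sigma^{-1} = (1/det) · [[d, -b], [-b, a]] = [[0.0549, 0.033],
 [0.033, 0.2198]].

Step 3 — form the quadratic (x - mu)^T · Sigma^{-1} · (x - mu):
  Sigma^{-1} · (x - mu) = (-0.1538, -0.6923).
  (x - mu)^T · [Sigma^{-1} · (x - mu)] = (-1)·(-0.1538) + (-3)·(-0.6923) = 2.2308.

Step 4 — take square root: d = √(2.2308) ≈ 1.4936.

d(x, mu) = √(2.2308) ≈ 1.4936


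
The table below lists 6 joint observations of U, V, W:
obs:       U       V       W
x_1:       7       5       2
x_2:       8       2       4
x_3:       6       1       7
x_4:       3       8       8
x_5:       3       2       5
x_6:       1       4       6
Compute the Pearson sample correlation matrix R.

Step 1 — column means:
  mean(U) = (7 + 8 + 6 + 3 + 3 + 1) / 6 = 28/6 = 4.6667
  mean(V) = (5 + 2 + 1 + 8 + 2 + 4) / 6 = 22/6 = 3.6667
  mean(W) = (2 + 4 + 7 + 8 + 5 + 6) / 6 = 32/6 = 5.3333

Step 2 — sample variances and covariances s[i,j] = (1/(n-1)) · Σ_k (x_{k,i} - mean_i) · (x_{k,j} - mean_j), with n-1 = 5:
  s[U,U] = ((2.3333)·(2.3333) + (3.3333)·(3.3333) + (1.3333)·(1.3333) + (-1.6667)·(-1.6667) + (-1.6667)·(-1.6667) + (-3.6667)·(-3.6667)) / 5 = 37.3333/5 = 7.4667
  s[U,V] = ((2.3333)·(1.3333) + (3.3333)·(-1.6667) + (1.3333)·(-2.6667) + (-1.6667)·(4.3333) + (-1.6667)·(-1.6667) + (-3.6667)·(0.3333)) / 5 = -11.6667/5 = -2.3333
  s[U,W] = ((2.3333)·(-3.3333) + (3.3333)·(-1.3333) + (1.3333)·(1.6667) + (-1.6667)·(2.6667) + (-1.6667)·(-0.3333) + (-3.6667)·(0.6667)) / 5 = -16.3333/5 = -3.2667
  s[V,V] = ((1.3333)·(1.3333) + (-1.6667)·(-1.6667) + (-2.6667)·(-2.6667) + (4.3333)·(4.3333) + (-1.6667)·(-1.6667) + (0.3333)·(0.3333)) / 5 = 33.3333/5 = 6.6667
  s[V,W] = ((1.3333)·(-3.3333) + (-1.6667)·(-1.3333) + (-2.6667)·(1.6667) + (4.3333)·(2.6667) + (-1.6667)·(-0.3333) + (0.3333)·(0.6667)) / 5 = 5.6667/5 = 1.1333
  s[W,W] = ((-3.3333)·(-3.3333) + (-1.3333)·(-1.3333) + (1.6667)·(1.6667) + (2.6667)·(2.6667) + (-0.3333)·(-0.3333) + (0.6667)·(0.6667)) / 5 = 23.3333/5 = 4.6667
  Sample standard deviations s_i = √(s[i,i]):
  s(U) = √(7.4667) = 2.7325
  s(V) = √(6.6667) = 2.582
  s(W) = √(4.6667) = 2.1602

Step 3 — r_{ij} = s_{ij} / (s_i · s_j):
  r[U,U] = 1 (diagonal).
  r[U,V] = -2.3333 / (2.7325 · 2.582) = -2.3333 / 7.0553 = -0.3307
  r[U,W] = -3.2667 / (2.7325 · 2.1602) = -3.2667 / 5.9029 = -0.5534
  r[V,V] = 1 (diagonal).
  r[V,W] = 1.1333 / (2.582 · 2.1602) = 1.1333 / 5.5777 = 0.2032
  r[W,W] = 1 (diagonal).

R is symmetric with unit diagonal. Assembling:

R = [[1, -0.3307, -0.5534],
 [-0.3307, 1, 0.2032],
 [-0.5534, 0.2032, 1]]
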